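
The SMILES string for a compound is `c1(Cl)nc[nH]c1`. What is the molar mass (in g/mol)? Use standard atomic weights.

102.52 g/mol

Atom tally by fragment:
  imidazole ring core → C:3 H:4 N:2
  (− 1 ring H displaced by substituents)
  + Cl → Cl:1
Element totals:
  C: 3
  H: 3
  Cl: 1
  N: 2
Molecular formula: C3H3ClN2.
  M = 3(12.011) + 3(1.008) + 35.45 + 2(14.007)
    = 36.033 + 3.024 + 35.450 + 28.014 = 102.521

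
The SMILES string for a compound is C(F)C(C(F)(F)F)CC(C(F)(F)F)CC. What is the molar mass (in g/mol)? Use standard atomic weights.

240.16 g/mol

Atom tally by fragment:
  FCH2 → C:1 H:2 F:1
  CH(CF3) → C:2 H:1 F:3
  CH2 → C:1 H:2
  CH(CF3) → C:2 H:1 F:3
  CH2 → C:1 H:2
  CH3 → C:1 H:3
Element totals:
  C: 8
  H: 11
  F: 7
Molecular formula: C8H11F7.
  M = 8(12.011) + 11(1.008) + 7(18.998)
    = 96.088 + 11.088 + 132.986 = 240.162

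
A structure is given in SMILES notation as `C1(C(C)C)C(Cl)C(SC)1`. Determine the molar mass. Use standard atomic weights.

164.69 g/mol

Atom tally by fragment:
  cyclopropane ring core → C:3 H:6
  (− 3 ring H displaced by substituents)
  + CH(CH3)2 → C:3 H:7
  + Cl → Cl:1
  + SCH3 → C:1 H:3 S:1
Element totals:
  C: 7
  H: 13
  Cl: 1
  S: 1
Molecular formula: C7H13ClS.
  M = 7(12.011) + 13(1.008) + 35.45 + 32.06
    = 84.077 + 13.104 + 35.450 + 32.060 = 164.691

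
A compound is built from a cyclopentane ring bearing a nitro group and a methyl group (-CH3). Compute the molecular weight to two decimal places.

Atom tally by fragment:
  cyclopentane ring core → C:5 H:10
  (− 2 ring H displaced by substituents)
  + NO2 → N:1 O:2
  + CH3 → C:1 H:3
Element totals:
  C: 6
  H: 11
  N: 1
  O: 2
Molecular formula: C6H11NO2.
  M = 6(12.011) + 11(1.008) + 14.007 + 2(15.999)
    = 72.066 + 11.088 + 14.007 + 31.998 = 129.159

129.16 g/mol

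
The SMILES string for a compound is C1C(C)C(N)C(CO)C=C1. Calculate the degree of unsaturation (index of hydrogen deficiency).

Atom tally by fragment:
  cyclohexene ring core → C:6 H:10
  (− 3 ring H displaced by substituents)
  + CH3 → C:1 H:3
  + NH2 → N:1 H:2
  + CH2OH → C:1 H:3 O:1
Element totals:
  C: 8
  H: 15
  N: 1
  O: 1
Molecular formula: C8H15NO.
DoU = (2C + 2 + N − H − X) / 2 = (2·8 + 2 + 1 − 15 − 0) / 2 = 2.

2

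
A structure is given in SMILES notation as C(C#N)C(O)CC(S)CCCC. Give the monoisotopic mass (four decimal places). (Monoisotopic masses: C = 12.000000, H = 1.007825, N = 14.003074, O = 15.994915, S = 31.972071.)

Atom tally by fragment:
  NCCH2 → C:2 H:2 N:1
  CH(OH) → C:1 H:2 O:1
  CH2 → C:1 H:2
  CH(SH) → C:1 H:2 S:1
  CH2 → C:1 H:2
  CH2 → C:1 H:2
  CH2 → C:1 H:2
  CH3 → C:1 H:3
Element totals:
  C: 9
  H: 17
  N: 1
  O: 1
  S: 1
Molecular formula: C9H17NOS.
  M = 9(12.0) + 17(1.007825) + 14.003074 + 15.994915 + 31.972071
    = 108.000000 + 17.133025 + 14.003074 + 15.994915 + 31.972071 = 187.103085

187.1031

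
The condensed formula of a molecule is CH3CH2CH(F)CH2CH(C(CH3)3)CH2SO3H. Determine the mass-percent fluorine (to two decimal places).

Element totals:
  C: 10
  H: 21
  F: 1
  O: 3
  S: 1
Molecular formula: C10H21FO3S.
Molar mass = 240.333 g/mol.
Mass from F: 1 × 18.998 = 18.998 g/mol.
%F = 18.998 / 240.333 × 100 = 7.90%.

7.90%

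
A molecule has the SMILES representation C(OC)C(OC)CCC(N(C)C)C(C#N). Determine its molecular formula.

Atom tally by fragment:
  CH3OCH2 → C:2 H:5 O:1
  CH(OCH3) → C:2 H:4 O:1
  CH2 → C:1 H:2
  CH2 → C:1 H:2
  CH(N(CH3)2) → C:3 H:7 N:1
  CH2CN → C:2 H:2 N:1
Element totals:
  C: 11
  H: 22
  N: 2
  O: 2

C11H22N2O2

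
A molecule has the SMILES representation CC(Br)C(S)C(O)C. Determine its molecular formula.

Atom tally by fragment:
  CH3 → C:1 H:3
  CH(Br) → C:1 H:1 Br:1
  CH(SH) → C:1 H:2 S:1
  CH(OH) → C:1 H:2 O:1
  CH3 → C:1 H:3
Element totals:
  C: 5
  H: 11
  Br: 1
  O: 1
  S: 1

C5H11BrOS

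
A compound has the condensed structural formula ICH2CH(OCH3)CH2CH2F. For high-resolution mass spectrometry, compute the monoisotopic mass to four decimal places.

Atom tally by fragment:
  ICH2 → C:1 H:2 I:1
  CH(OCH3) → C:2 H:4 O:1
  CH2 → C:1 H:2
  CH2F → C:1 H:2 F:1
Element totals:
  C: 5
  H: 10
  F: 1
  I: 1
  O: 1
Molecular formula: C5H10FIO.
  M = 5(12.0) + 10(1.007825) + 18.998403 + 126.904472 + 15.994915
    = 60.000000 + 10.078250 + 18.998403 + 126.904472 + 15.994915 = 231.976040

231.9760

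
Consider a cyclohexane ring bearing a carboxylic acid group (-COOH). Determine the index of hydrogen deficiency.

Atom tally by fragment:
  cyclohexane ring core → C:6 H:12
  (− 1 ring H displaced by substituents)
  + COOH → C:1 H:1 O:2
Element totals:
  C: 7
  H: 12
  O: 2
Molecular formula: C7H12O2.
DoU = (2C + 2 + N − H − X) / 2 = (2·7 + 2 + 0 − 12 − 0) / 2 = 2.

2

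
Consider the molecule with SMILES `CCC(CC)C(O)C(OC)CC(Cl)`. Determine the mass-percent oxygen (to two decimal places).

15.33%

Atom tally by fragment:
  CH3 → C:1 H:3
  CH2 → C:1 H:2
  CH(C2H5) → C:3 H:6
  CH(OH) → C:1 H:2 O:1
  CH(OCH3) → C:2 H:4 O:1
  CH2 → C:1 H:2
  CH2Cl → C:1 H:2 Cl:1
Element totals:
  C: 10
  H: 21
  Cl: 1
  O: 2
Molecular formula: C10H21ClO2.
Molar mass = 208.726 g/mol.
Mass from O: 2 × 15.999 = 31.998 g/mol.
%O = 31.998 / 208.726 × 100 = 15.33%.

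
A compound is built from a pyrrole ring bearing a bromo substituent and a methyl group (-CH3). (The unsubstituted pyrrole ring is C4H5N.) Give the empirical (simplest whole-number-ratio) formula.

Atom tally by fragment:
  pyrrole ring core → C:4 H:5 N:1
  (− 2 ring H displaced by substituents)
  + Br → Br:1
  + CH3 → C:1 H:3
Element totals:
  C: 5
  H: 6
  Br: 1
  N: 1
Molecular formula: C5H6BrN.
gcd of subscripts (1, 5, 6, 1) = 1, so the empirical formula equals the molecular formula.

C5H6BrN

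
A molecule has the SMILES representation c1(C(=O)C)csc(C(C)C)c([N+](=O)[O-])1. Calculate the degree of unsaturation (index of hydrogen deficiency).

Atom tally by fragment:
  thiophene ring core → C:4 H:4 S:1
  (− 3 ring H displaced by substituents)
  + COCH3 → C:2 H:3 O:1
  + CH(CH3)2 → C:3 H:7
  + NO2 → N:1 O:2
Element totals:
  C: 9
  H: 11
  N: 1
  O: 3
  S: 1
Molecular formula: C9H11NO3S.
DoU = (2C + 2 + N − H − X) / 2 = (2·9 + 2 + 1 − 11 − 0) / 2 = 5.

5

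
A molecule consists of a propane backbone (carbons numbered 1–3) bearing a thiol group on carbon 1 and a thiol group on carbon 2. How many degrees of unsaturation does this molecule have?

Atom tally by fragment:
  HSCH2 → C:1 H:3 S:1
  CH(SH) → C:1 H:2 S:1
  CH3 → C:1 H:3
Element totals:
  C: 3
  H: 8
  S: 2
Molecular formula: C3H8S2.
DoU = (2C + 2 + N − H − X) / 2 = (2·3 + 2 + 0 − 8 − 0) / 2 = 0.

0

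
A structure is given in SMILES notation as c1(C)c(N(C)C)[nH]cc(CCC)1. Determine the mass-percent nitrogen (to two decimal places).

Atom tally by fragment:
  pyrrole ring core → C:4 H:5 N:1
  (− 3 ring H displaced by substituents)
  + CH3 → C:1 H:3
  + N(CH3)2 → N:1 C:2 H:6
  + CH2CH2CH3 → C:3 H:7
Element totals:
  C: 10
  H: 18
  N: 2
Molecular formula: C10H18N2.
Molar mass = 166.268 g/mol.
Mass from N: 2 × 14.007 = 28.014 g/mol.
%N = 28.014 / 166.268 × 100 = 16.85%.

16.85%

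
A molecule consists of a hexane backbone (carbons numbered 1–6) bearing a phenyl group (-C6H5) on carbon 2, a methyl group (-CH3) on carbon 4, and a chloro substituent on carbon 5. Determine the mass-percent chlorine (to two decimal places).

16.82%

Atom tally by fragment:
  CH3 → C:1 H:3
  CH(C6H5) → C:7 H:6
  CH2 → C:1 H:2
  CH(CH3) → C:2 H:4
  CH(Cl) → C:1 H:1 Cl:1
  CH3 → C:1 H:3
Element totals:
  C: 13
  H: 19
  Cl: 1
Molecular formula: C13H19Cl.
Molar mass = 210.745 g/mol.
Mass from Cl: 1 × 35.45 = 35.450 g/mol.
%Cl = 35.450 / 210.745 × 100 = 16.82%.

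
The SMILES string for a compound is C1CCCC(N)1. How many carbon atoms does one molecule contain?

Atom tally by fragment:
  cyclopentane ring core → C:5 H:10
  (− 1 ring H displaced by substituents)
  + NH2 → N:1 H:2
Element totals:
  C: 5
  H: 11
  N: 1

5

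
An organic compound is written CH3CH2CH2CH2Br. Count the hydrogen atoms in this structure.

9

Atom tally by fragment:
  CH3 → C:1 H:3
  CH2 → C:1 H:2
  CH2 → C:1 H:2
  CH2Br → C:1 H:2 Br:1
Element totals:
  C: 4
  H: 9
  Br: 1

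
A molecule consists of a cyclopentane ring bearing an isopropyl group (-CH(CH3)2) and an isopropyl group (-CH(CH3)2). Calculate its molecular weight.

154.30 g/mol

Atom tally by fragment:
  cyclopentane ring core → C:5 H:10
  (− 2 ring H displaced by substituents)
  + CH(CH3)2 → C:3 H:7
  + CH(CH3)2 → C:3 H:7
Element totals:
  C: 11
  H: 22
Molecular formula: C11H22.
  M = 11(12.011) + 22(1.008)
    = 132.121 + 22.176 = 154.297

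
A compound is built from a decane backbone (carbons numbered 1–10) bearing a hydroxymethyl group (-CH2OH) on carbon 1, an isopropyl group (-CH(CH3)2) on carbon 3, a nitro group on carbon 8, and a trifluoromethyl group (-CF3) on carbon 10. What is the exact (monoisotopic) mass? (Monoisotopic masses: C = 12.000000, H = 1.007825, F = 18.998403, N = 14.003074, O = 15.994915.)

327.2021

Atom tally by fragment:
  HOCH2CH2 → C:2 H:5 O:1
  CH2 → C:1 H:2
  CH(CH(CH3)2) → C:4 H:8
  CH2 → C:1 H:2
  CH2 → C:1 H:2
  CH2 → C:1 H:2
  CH2 → C:1 H:2
  CH(NO2) → C:1 H:1 N:1 O:2
  CH2 → C:1 H:2
  CH2CF3 → C:2 H:2 F:3
Element totals:
  C: 15
  H: 28
  F: 3
  N: 1
  O: 3
Molecular formula: C15H28F3NO3.
  M = 15(12.0) + 28(1.007825) + 3(18.998403) + 14.003074 + 3(15.994915)
    = 180.000000 + 28.219100 + 56.995209 + 14.003074 + 47.984745 = 327.202128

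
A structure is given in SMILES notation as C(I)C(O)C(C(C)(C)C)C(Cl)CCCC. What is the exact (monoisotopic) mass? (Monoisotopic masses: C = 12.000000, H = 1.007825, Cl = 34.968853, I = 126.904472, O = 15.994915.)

346.0560

Atom tally by fragment:
  ICH2 → C:1 H:2 I:1
  CH(OH) → C:1 H:2 O:1
  CH(C(CH3)3) → C:5 H:10
  CH(Cl) → C:1 H:1 Cl:1
  CH2 → C:1 H:2
  CH2 → C:1 H:2
  CH2 → C:1 H:2
  CH3 → C:1 H:3
Element totals:
  C: 12
  H: 24
  Cl: 1
  I: 1
  O: 1
Molecular formula: C12H24ClIO.
  M = 12(12.0) + 24(1.007825) + 34.968853 + 126.904472 + 15.994915
    = 144.000000 + 24.187800 + 34.968853 + 126.904472 + 15.994915 = 346.056040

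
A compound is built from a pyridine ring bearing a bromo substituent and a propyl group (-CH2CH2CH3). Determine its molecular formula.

Atom tally by fragment:
  pyridine ring core → C:5 H:5 N:1
  (− 2 ring H displaced by substituents)
  + Br → Br:1
  + CH2CH2CH3 → C:3 H:7
Element totals:
  C: 8
  H: 10
  Br: 1
  N: 1

C8H10BrN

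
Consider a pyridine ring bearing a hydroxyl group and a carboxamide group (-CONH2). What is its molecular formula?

Atom tally by fragment:
  pyridine ring core → C:5 H:5 N:1
  (− 2 ring H displaced by substituents)
  + OH → O:1 H:1
  + CONH2 → C:1 H:2 O:1 N:1
Element totals:
  C: 6
  H: 6
  N: 2
  O: 2

C6H6N2O2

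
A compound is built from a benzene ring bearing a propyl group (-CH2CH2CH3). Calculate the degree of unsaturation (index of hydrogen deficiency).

4

Atom tally by fragment:
  benzene ring core → C:6 H:6
  (− 1 ring H displaced by substituents)
  + CH2CH2CH3 → C:3 H:7
Element totals:
  C: 9
  H: 12
Molecular formula: C9H12.
DoU = (2C + 2 + N − H − X) / 2 = (2·9 + 2 + 0 − 12 − 0) / 2 = 4.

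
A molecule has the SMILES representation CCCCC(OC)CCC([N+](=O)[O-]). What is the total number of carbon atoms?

Atom tally by fragment:
  CH3 → C:1 H:3
  CH2 → C:1 H:2
  CH2 → C:1 H:2
  CH2 → C:1 H:2
  CH(OCH3) → C:2 H:4 O:1
  CH2 → C:1 H:2
  CH2 → C:1 H:2
  CH2NO2 → C:1 H:2 N:1 O:2
Element totals:
  C: 9
  H: 19
  N: 1
  O: 3

9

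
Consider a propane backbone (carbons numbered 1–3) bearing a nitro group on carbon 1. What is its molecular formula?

Atom tally by fragment:
  O2NCH2 → C:1 H:2 N:1 O:2
  CH2 → C:1 H:2
  CH3 → C:1 H:3
Element totals:
  C: 3
  H: 7
  N: 1
  O: 2

C3H7NO2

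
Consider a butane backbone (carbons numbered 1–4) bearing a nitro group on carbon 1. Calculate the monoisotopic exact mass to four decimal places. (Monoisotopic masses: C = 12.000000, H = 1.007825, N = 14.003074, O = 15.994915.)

Atom tally by fragment:
  O2NCH2 → C:1 H:2 N:1 O:2
  CH2 → C:1 H:2
  CH2 → C:1 H:2
  CH3 → C:1 H:3
Element totals:
  C: 4
  H: 9
  N: 1
  O: 2
Molecular formula: C4H9NO2.
  M = 4(12.0) + 9(1.007825) + 14.003074 + 2(15.994915)
    = 48.000000 + 9.070425 + 14.003074 + 31.989830 = 103.063329

103.0633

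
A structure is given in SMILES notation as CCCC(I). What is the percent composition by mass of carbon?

Atom tally by fragment:
  CH3 → C:1 H:3
  CH2 → C:1 H:2
  CH2 → C:1 H:2
  CH2I → C:1 H:2 I:1
Element totals:
  C: 4
  H: 9
  I: 1
Molecular formula: C4H9I.
Molar mass = 184.020 g/mol.
Mass from C: 4 × 12.011 = 48.044 g/mol.
%C = 48.044 / 184.020 × 100 = 26.11%.

26.11%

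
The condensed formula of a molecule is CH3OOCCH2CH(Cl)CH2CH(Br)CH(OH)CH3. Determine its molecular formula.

C8H14BrClO3

Element totals:
  C: 8
  H: 14
  Br: 1
  Cl: 1
  O: 3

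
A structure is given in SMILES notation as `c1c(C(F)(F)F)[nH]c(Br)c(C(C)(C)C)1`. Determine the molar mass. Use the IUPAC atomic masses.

Atom tally by fragment:
  pyrrole ring core → C:4 H:5 N:1
  (− 3 ring H displaced by substituents)
  + CF3 → C:1 F:3
  + Br → Br:1
  + C(CH3)3 → C:4 H:9
Element totals:
  C: 9
  H: 11
  Br: 1
  F: 3
  N: 1
Molecular formula: C9H11BrF3N.
  M = 9(12.011) + 11(1.008) + 79.904 + 3(18.998) + 14.007
    = 108.099 + 11.088 + 79.904 + 56.994 + 14.007 = 270.092

270.09 g/mol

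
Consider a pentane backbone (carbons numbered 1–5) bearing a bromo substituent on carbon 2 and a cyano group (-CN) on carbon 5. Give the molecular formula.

C6H10BrN

Atom tally by fragment:
  CH3 → C:1 H:3
  CH(Br) → C:1 H:1 Br:1
  CH2 → C:1 H:2
  CH2 → C:1 H:2
  CH2CN → C:2 H:2 N:1
Element totals:
  C: 6
  H: 10
  Br: 1
  N: 1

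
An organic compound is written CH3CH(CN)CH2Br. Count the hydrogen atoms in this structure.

6

Atom tally by fragment:
  CH3 → C:1 H:3
  CH(CN) → C:2 H:1 N:1
  CH2Br → C:1 H:2 Br:1
Element totals:
  C: 4
  H: 6
  Br: 1
  N: 1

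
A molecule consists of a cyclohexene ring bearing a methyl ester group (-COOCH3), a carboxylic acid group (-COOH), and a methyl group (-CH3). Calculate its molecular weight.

198.22 g/mol

Atom tally by fragment:
  cyclohexene ring core → C:6 H:10
  (− 3 ring H displaced by substituents)
  + COOCH3 → C:2 H:3 O:2
  + COOH → C:1 H:1 O:2
  + CH3 → C:1 H:3
Element totals:
  C: 10
  H: 14
  O: 4
Molecular formula: C10H14O4.
  M = 10(12.011) + 14(1.008) + 4(15.999)
    = 120.110 + 14.112 + 63.996 = 198.218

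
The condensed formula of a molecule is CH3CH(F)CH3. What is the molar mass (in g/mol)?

62.09 g/mol

Atom tally by fragment:
  CH3 → C:1 H:3
  CH(F) → C:1 H:1 F:1
  CH3 → C:1 H:3
Element totals:
  C: 3
  H: 7
  F: 1
Molecular formula: C3H7F.
  M = 3(12.011) + 7(1.008) + 18.998
    = 36.033 + 7.056 + 18.998 = 62.087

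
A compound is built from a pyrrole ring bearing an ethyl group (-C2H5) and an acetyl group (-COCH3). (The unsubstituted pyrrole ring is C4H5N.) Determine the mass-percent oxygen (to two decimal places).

Atom tally by fragment:
  pyrrole ring core → C:4 H:5 N:1
  (− 2 ring H displaced by substituents)
  + C2H5 → C:2 H:5
  + COCH3 → C:2 H:3 O:1
Element totals:
  C: 8
  H: 11
  N: 1
  O: 1
Molecular formula: C8H11NO.
Molar mass = 137.182 g/mol.
Mass from O: 1 × 15.999 = 15.999 g/mol.
%O = 15.999 / 137.182 × 100 = 11.66%.

11.66%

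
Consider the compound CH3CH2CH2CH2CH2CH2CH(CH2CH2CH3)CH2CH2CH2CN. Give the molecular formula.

C14H27N

Atom tally by fragment:
  CH3 → C:1 H:3
  CH2 → C:1 H:2
  CH2 → C:1 H:2
  CH2 → C:1 H:2
  CH2 → C:1 H:2
  CH2 → C:1 H:2
  CH(CH2CH2CH3) → C:4 H:8
  CH2 → C:1 H:2
  CH2 → C:1 H:2
  CH2CN → C:2 H:2 N:1
Element totals:
  C: 14
  H: 27
  N: 1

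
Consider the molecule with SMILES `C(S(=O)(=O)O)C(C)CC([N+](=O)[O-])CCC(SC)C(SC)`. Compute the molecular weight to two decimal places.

Atom tally by fragment:
  HO3SCH2 → C:1 H:3 S:1 O:3
  CH(CH3) → C:2 H:4
  CH2 → C:1 H:2
  CH(NO2) → C:1 H:1 N:1 O:2
  CH2 → C:1 H:2
  CH2 → C:1 H:2
  CH(SCH3) → C:2 H:4 S:1
  CH2SCH3 → C:2 H:5 S:1
Element totals:
  C: 11
  H: 23
  N: 1
  O: 5
  S: 3
Molecular formula: C11H23NO5S3.
  M = 11(12.011) + 23(1.008) + 14.007 + 5(15.999) + 3(32.06)
    = 132.121 + 23.184 + 14.007 + 79.995 + 96.180 = 345.487

345.49 g/mol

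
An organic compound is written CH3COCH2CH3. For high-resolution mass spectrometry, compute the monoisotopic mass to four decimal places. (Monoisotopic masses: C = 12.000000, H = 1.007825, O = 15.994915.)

Atom tally by fragment:
  CH3COCH2 → C:3 H:5 O:1
  CH3 → C:1 H:3
Element totals:
  C: 4
  H: 8
  O: 1
Molecular formula: C4H8O.
  M = 4(12.0) + 8(1.007825) + 15.994915
    = 48.000000 + 8.062600 + 15.994915 = 72.057515

72.0575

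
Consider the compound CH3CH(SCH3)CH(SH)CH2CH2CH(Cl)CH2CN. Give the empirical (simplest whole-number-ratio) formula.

C9H16ClNS2

Atom tally by fragment:
  CH3 → C:1 H:3
  CH(SCH3) → C:2 H:4 S:1
  CH(SH) → C:1 H:2 S:1
  CH2 → C:1 H:2
  CH2 → C:1 H:2
  CH(Cl) → C:1 H:1 Cl:1
  CH2CN → C:2 H:2 N:1
Element totals:
  C: 9
  H: 16
  Cl: 1
  N: 1
  S: 2
Molecular formula: C9H16ClNS2.
gcd of subscripts (9, 1, 16, 1, 2) = 1, so the empirical formula equals the molecular formula.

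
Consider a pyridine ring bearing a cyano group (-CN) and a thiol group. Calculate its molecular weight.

Atom tally by fragment:
  pyridine ring core → C:5 H:5 N:1
  (− 2 ring H displaced by substituents)
  + CN → C:1 N:1
  + SH → S:1 H:1
Element totals:
  C: 6
  H: 4
  N: 2
  S: 1
Molecular formula: C6H4N2S.
  M = 6(12.011) + 4(1.008) + 2(14.007) + 32.06
    = 72.066 + 4.032 + 28.014 + 32.060 = 136.172

136.17 g/mol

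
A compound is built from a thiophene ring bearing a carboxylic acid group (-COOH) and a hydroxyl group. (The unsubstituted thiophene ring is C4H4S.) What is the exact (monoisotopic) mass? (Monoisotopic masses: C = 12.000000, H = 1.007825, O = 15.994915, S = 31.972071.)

143.9881

Atom tally by fragment:
  thiophene ring core → C:4 H:4 S:1
  (− 2 ring H displaced by substituents)
  + COOH → C:1 H:1 O:2
  + OH → O:1 H:1
Element totals:
  C: 5
  H: 4
  O: 3
  S: 1
Molecular formula: C5H4O3S.
  M = 5(12.0) + 4(1.007825) + 3(15.994915) + 31.972071
    = 60.000000 + 4.031300 + 47.984745 + 31.972071 = 143.988116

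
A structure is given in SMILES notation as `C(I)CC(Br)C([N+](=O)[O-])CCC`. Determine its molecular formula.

Atom tally by fragment:
  ICH2 → C:1 H:2 I:1
  CH2 → C:1 H:2
  CH(Br) → C:1 H:1 Br:1
  CH(NO2) → C:1 H:1 N:1 O:2
  CH2 → C:1 H:2
  CH2 → C:1 H:2
  CH3 → C:1 H:3
Element totals:
  C: 7
  H: 13
  Br: 1
  I: 1
  N: 1
  O: 2

C7H13BrINO2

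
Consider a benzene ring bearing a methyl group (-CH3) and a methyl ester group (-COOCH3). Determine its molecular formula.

Atom tally by fragment:
  benzene ring core → C:6 H:6
  (− 2 ring H displaced by substituents)
  + CH3 → C:1 H:3
  + COOCH3 → C:2 H:3 O:2
Element totals:
  C: 9
  H: 10
  O: 2

C9H10O2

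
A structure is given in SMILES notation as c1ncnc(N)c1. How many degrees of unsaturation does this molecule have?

Atom tally by fragment:
  pyrimidine ring core → C:4 H:4 N:2
  (− 1 ring H displaced by substituents)
  + NH2 → N:1 H:2
Element totals:
  C: 4
  H: 5
  N: 3
Molecular formula: C4H5N3.
DoU = (2C + 2 + N − H − X) / 2 = (2·4 + 2 + 3 − 5 − 0) / 2 = 4.

4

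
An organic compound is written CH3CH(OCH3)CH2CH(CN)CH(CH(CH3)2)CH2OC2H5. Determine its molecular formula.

C13H25NO2

Element totals:
  C: 13
  H: 25
  N: 1
  O: 2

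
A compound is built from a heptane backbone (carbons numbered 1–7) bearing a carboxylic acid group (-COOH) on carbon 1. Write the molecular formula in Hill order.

C8H16O2

Atom tally by fragment:
  HOOCCH2 → C:2 H:3 O:2
  CH2 → C:1 H:2
  CH2 → C:1 H:2
  CH2 → C:1 H:2
  CH2 → C:1 H:2
  CH2 → C:1 H:2
  CH3 → C:1 H:3
Element totals:
  C: 8
  H: 16
  O: 2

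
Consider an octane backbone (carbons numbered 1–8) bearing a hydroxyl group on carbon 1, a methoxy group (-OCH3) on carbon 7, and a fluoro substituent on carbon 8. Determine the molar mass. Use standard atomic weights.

178.25 g/mol

Atom tally by fragment:
  HOCH2 → C:1 H:3 O:1
  CH2 → C:1 H:2
  CH2 → C:1 H:2
  CH2 → C:1 H:2
  CH2 → C:1 H:2
  CH2 → C:1 H:2
  CH(OCH3) → C:2 H:4 O:1
  CH2F → C:1 H:2 F:1
Element totals:
  C: 9
  H: 19
  F: 1
  O: 2
Molecular formula: C9H19FO2.
  M = 9(12.011) + 19(1.008) + 18.998 + 2(15.999)
    = 108.099 + 19.152 + 18.998 + 31.998 = 178.247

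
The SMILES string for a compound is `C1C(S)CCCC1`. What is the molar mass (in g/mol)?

Atom tally by fragment:
  cyclohexane ring core → C:6 H:12
  (− 1 ring H displaced by substituents)
  + SH → S:1 H:1
Element totals:
  C: 6
  H: 12
  S: 1
Molecular formula: C6H12S.
  M = 6(12.011) + 12(1.008) + 32.06
    = 72.066 + 12.096 + 32.060 = 116.222

116.22 g/mol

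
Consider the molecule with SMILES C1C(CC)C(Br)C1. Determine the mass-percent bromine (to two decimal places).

Atom tally by fragment:
  cyclobutane ring core → C:4 H:8
  (− 2 ring H displaced by substituents)
  + C2H5 → C:2 H:5
  + Br → Br:1
Element totals:
  C: 6
  H: 11
  Br: 1
Molecular formula: C6H11Br.
Molar mass = 163.058 g/mol.
Mass from Br: 1 × 79.904 = 79.904 g/mol.
%Br = 79.904 / 163.058 × 100 = 49.00%.

49.00%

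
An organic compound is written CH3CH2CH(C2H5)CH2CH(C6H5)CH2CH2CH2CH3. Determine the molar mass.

Element totals:
  C: 17
  H: 28
Molecular formula: C17H28.
  M = 17(12.011) + 28(1.008)
    = 204.187 + 28.224 = 232.411

232.41 g/mol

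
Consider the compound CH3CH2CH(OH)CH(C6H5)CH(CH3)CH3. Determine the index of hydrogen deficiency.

4

Element totals:
  C: 13
  H: 20
  O: 1
Molecular formula: C13H20O.
DoU = (2C + 2 + N − H − X) / 2 = (2·13 + 2 + 0 − 20 − 0) / 2 = 4.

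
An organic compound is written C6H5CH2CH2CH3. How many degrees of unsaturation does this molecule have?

Element totals:
  C: 9
  H: 12
Molecular formula: C9H12.
DoU = (2C + 2 + N − H − X) / 2 = (2·9 + 2 + 0 − 12 − 0) / 2 = 4.

4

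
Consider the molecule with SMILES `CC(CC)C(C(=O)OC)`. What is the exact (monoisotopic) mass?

Atom tally by fragment:
  CH3 → C:1 H:3
  CH(C2H5) → C:3 H:6
  CH2COOCH3 → C:3 H:5 O:2
Element totals:
  C: 7
  H: 14
  O: 2
Molecular formula: C7H14O2.
  M = 7(12.0) + 14(1.007825) + 2(15.994915)
    = 84.000000 + 14.109550 + 31.989830 = 130.099380

130.0994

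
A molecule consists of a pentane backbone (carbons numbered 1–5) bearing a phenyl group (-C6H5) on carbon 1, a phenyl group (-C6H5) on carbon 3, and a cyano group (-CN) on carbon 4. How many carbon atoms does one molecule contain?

Atom tally by fragment:
  C6H5CH2 → C:7 H:7
  CH2 → C:1 H:2
  CH(C6H5) → C:7 H:6
  CH(CN) → C:2 H:1 N:1
  CH3 → C:1 H:3
Element totals:
  C: 18
  H: 19
  N: 1

18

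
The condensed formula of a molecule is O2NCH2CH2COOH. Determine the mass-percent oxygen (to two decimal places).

Atom tally by fragment:
  O2NCH2 → C:1 H:2 N:1 O:2
  CH2COOH → C:2 H:3 O:2
Element totals:
  C: 3
  H: 5
  N: 1
  O: 4
Molecular formula: C3H5NO4.
Molar mass = 119.076 g/mol.
Mass from O: 4 × 15.999 = 63.996 g/mol.
%O = 63.996 / 119.076 × 100 = 53.74%.

53.74%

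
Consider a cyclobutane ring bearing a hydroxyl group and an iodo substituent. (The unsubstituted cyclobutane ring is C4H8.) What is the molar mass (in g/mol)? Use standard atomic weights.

198.00 g/mol

Atom tally by fragment:
  cyclobutane ring core → C:4 H:8
  (− 2 ring H displaced by substituents)
  + OH → O:1 H:1
  + I → I:1
Element totals:
  C: 4
  H: 7
  I: 1
  O: 1
Molecular formula: C4H7IO.
  M = 4(12.011) + 7(1.008) + 126.904 + 15.999
    = 48.044 + 7.056 + 126.904 + 15.999 = 198.003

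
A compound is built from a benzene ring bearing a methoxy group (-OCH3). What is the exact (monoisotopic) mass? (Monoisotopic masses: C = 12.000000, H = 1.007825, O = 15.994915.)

Atom tally by fragment:
  benzene ring core → C:6 H:6
  (− 1 ring H displaced by substituents)
  + OCH3 → C:1 H:3 O:1
Element totals:
  C: 7
  H: 8
  O: 1
Molecular formula: C7H8O.
  M = 7(12.0) + 8(1.007825) + 15.994915
    = 84.000000 + 8.062600 + 15.994915 = 108.057515

108.0575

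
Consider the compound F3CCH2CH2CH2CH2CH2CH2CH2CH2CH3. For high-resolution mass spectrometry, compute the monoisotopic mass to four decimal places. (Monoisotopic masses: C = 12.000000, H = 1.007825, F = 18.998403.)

196.1439

Element totals:
  C: 10
  H: 19
  F: 3
Molecular formula: C10H19F3.
  M = 10(12.0) + 19(1.007825) + 3(18.998403)
    = 120.000000 + 19.148675 + 56.995209 = 196.143884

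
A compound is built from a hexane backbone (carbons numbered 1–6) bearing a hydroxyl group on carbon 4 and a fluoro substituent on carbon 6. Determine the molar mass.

Atom tally by fragment:
  CH3 → C:1 H:3
  CH2 → C:1 H:2
  CH2 → C:1 H:2
  CH(OH) → C:1 H:2 O:1
  CH2 → C:1 H:2
  CH2F → C:1 H:2 F:1
Element totals:
  C: 6
  H: 13
  F: 1
  O: 1
Molecular formula: C6H13FO.
  M = 6(12.011) + 13(1.008) + 18.998 + 15.999
    = 72.066 + 13.104 + 18.998 + 15.999 = 120.167

120.17 g/mol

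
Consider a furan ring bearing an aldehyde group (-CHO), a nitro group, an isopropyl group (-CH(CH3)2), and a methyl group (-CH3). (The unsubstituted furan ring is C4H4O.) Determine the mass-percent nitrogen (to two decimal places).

7.10%

Atom tally by fragment:
  furan ring core → C:4 H:4 O:1
  (− 4 ring H displaced by substituents)
  + CHO → C:1 H:1 O:1
  + NO2 → N:1 O:2
  + CH(CH3)2 → C:3 H:7
  + CH3 → C:1 H:3
Element totals:
  C: 9
  H: 11
  N: 1
  O: 4
Molecular formula: C9H11NO4.
Molar mass = 197.190 g/mol.
Mass from N: 1 × 14.007 = 14.007 g/mol.
%N = 14.007 / 197.190 × 100 = 7.10%.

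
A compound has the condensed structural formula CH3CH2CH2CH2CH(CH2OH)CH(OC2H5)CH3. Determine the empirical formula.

Atom tally by fragment:
  CH3 → C:1 H:3
  CH2 → C:1 H:2
  CH2 → C:1 H:2
  CH2 → C:1 H:2
  CH(CH2OH) → C:2 H:4 O:1
  CH(OC2H5) → C:3 H:6 O:1
  CH3 → C:1 H:3
Element totals:
  C: 10
  H: 22
  O: 2
Molecular formula: C10H22O2.
gcd of subscripts = 2; dividing each by 2:
  C: 10/2 = 5
  H: 22/2 = 11
  O: 2/2 = 1

C5H11O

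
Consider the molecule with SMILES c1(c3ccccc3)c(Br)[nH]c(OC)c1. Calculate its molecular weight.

252.11 g/mol

Atom tally by fragment:
  pyrrole ring core → C:4 H:5 N:1
  (− 3 ring H displaced by substituents)
  + C6H5 → C:6 H:5
  + Br → Br:1
  + OCH3 → C:1 H:3 O:1
Element totals:
  C: 11
  H: 10
  Br: 1
  N: 1
  O: 1
Molecular formula: C11H10BrNO.
  M = 11(12.011) + 10(1.008) + 79.904 + 14.007 + 15.999
    = 132.121 + 10.080 + 79.904 + 14.007 + 15.999 = 252.111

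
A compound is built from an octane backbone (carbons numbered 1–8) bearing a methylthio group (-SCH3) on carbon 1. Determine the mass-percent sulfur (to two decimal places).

20.00%

Atom tally by fragment:
  CH3SCH2 → C:2 H:5 S:1
  CH2 → C:1 H:2
  CH2 → C:1 H:2
  CH2 → C:1 H:2
  CH2 → C:1 H:2
  CH2 → C:1 H:2
  CH2 → C:1 H:2
  CH3 → C:1 H:3
Element totals:
  C: 9
  H: 20
  S: 1
Molecular formula: C9H20S.
Molar mass = 160.319 g/mol.
Mass from S: 1 × 32.06 = 32.060 g/mol.
%S = 32.060 / 160.319 × 100 = 20.00%.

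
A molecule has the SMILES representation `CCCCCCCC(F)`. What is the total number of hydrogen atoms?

17

Atom tally by fragment:
  CH3 → C:1 H:3
  CH2 → C:1 H:2
  CH2 → C:1 H:2
  CH2 → C:1 H:2
  CH2 → C:1 H:2
  CH2 → C:1 H:2
  CH2 → C:1 H:2
  CH2F → C:1 H:2 F:1
Element totals:
  C: 8
  H: 17
  F: 1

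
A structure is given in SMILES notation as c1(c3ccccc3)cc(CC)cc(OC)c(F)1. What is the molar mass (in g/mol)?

230.28 g/mol

Atom tally by fragment:
  benzene ring core → C:6 H:6
  (− 4 ring H displaced by substituents)
  + C6H5 → C:6 H:5
  + C2H5 → C:2 H:5
  + OCH3 → C:1 H:3 O:1
  + F → F:1
Element totals:
  C: 15
  H: 15
  F: 1
  O: 1
Molecular formula: C15H15FO.
  M = 15(12.011) + 15(1.008) + 18.998 + 15.999
    = 180.165 + 15.120 + 18.998 + 15.999 = 230.282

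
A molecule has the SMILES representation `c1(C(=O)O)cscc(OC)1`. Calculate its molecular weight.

158.17 g/mol

Atom tally by fragment:
  thiophene ring core → C:4 H:4 S:1
  (− 2 ring H displaced by substituents)
  + COOH → C:1 H:1 O:2
  + OCH3 → C:1 H:3 O:1
Element totals:
  C: 6
  H: 6
  O: 3
  S: 1
Molecular formula: C6H6O3S.
  M = 6(12.011) + 6(1.008) + 3(15.999) + 32.06
    = 72.066 + 6.048 + 47.997 + 32.060 = 158.171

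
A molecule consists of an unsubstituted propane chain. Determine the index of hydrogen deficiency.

Atom tally by fragment:
  CH3 → C:1 H:3
  CH2 → C:1 H:2
  CH3 → C:1 H:3
Element totals:
  C: 3
  H: 8
Molecular formula: C3H8.
DoU = (2C + 2 + N − H − X) / 2 = (2·3 + 2 + 0 − 8 − 0) / 2 = 0.

0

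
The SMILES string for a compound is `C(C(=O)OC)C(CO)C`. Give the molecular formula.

Atom tally by fragment:
  CH3OOCCH2 → C:3 H:5 O:2
  CH(CH2OH) → C:2 H:4 O:1
  CH3 → C:1 H:3
Element totals:
  C: 6
  H: 12
  O: 3

C6H12O3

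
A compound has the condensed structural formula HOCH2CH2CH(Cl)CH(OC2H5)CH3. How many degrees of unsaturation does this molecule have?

0

Element totals:
  C: 7
  H: 15
  Cl: 1
  O: 2
Molecular formula: C7H15ClO2.
DoU = (2C + 2 + N − H − X) / 2 = (2·7 + 2 + 0 − 15 − 1) / 2 = 0.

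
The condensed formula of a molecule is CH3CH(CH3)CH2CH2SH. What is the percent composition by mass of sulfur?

30.76%

Element totals:
  C: 5
  H: 12
  S: 1
Molecular formula: C5H12S.
Molar mass = 104.211 g/mol.
Mass from S: 1 × 32.06 = 32.060 g/mol.
%S = 32.060 / 104.211 × 100 = 30.76%.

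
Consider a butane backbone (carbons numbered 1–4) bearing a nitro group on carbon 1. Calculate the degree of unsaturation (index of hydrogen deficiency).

1

Atom tally by fragment:
  O2NCH2 → C:1 H:2 N:1 O:2
  CH2 → C:1 H:2
  CH2 → C:1 H:2
  CH3 → C:1 H:3
Element totals:
  C: 4
  H: 9
  N: 1
  O: 2
Molecular formula: C4H9NO2.
DoU = (2C + 2 + N − H − X) / 2 = (2·4 + 2 + 1 − 9 − 0) / 2 = 1.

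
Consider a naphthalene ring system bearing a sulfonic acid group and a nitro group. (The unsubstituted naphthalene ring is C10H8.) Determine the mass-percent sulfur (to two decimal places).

Atom tally by fragment:
  naphthalene ring system core → C:10 H:8
  (− 2 ring H displaced by substituents)
  + SO3H → S:1 O:3 H:1
  + NO2 → N:1 O:2
Element totals:
  C: 10
  H: 7
  N: 1
  O: 5
  S: 1
Molecular formula: C10H7NO5S.
Molar mass = 253.228 g/mol.
Mass from S: 1 × 32.06 = 32.060 g/mol.
%S = 32.060 / 253.228 × 100 = 12.66%.

12.66%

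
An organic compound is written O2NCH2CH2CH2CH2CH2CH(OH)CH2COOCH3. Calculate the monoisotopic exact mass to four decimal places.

Atom tally by fragment:
  O2NCH2 → C:1 H:2 N:1 O:2
  CH2 → C:1 H:2
  CH2 → C:1 H:2
  CH2 → C:1 H:2
  CH2 → C:1 H:2
  CH(OH) → C:1 H:2 O:1
  CH2COOCH3 → C:3 H:5 O:2
Element totals:
  C: 9
  H: 17
  N: 1
  O: 5
Molecular formula: C9H17NO5.
  M = 9(12.0) + 17(1.007825) + 14.003074 + 5(15.994915)
    = 108.000000 + 17.133025 + 14.003074 + 79.974575 = 219.110674

219.1107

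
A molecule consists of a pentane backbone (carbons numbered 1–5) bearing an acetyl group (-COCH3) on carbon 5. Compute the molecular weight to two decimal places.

114.19 g/mol

Atom tally by fragment:
  CH3 → C:1 H:3
  CH2 → C:1 H:2
  CH2 → C:1 H:2
  CH2 → C:1 H:2
  CH2COCH3 → C:3 H:5 O:1
Element totals:
  C: 7
  H: 14
  O: 1
Molecular formula: C7H14O.
  M = 7(12.011) + 14(1.008) + 15.999
    = 84.077 + 14.112 + 15.999 = 114.188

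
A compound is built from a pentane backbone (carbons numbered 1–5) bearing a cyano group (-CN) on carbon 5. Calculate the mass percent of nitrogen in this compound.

14.42%

Atom tally by fragment:
  CH3 → C:1 H:3
  CH2 → C:1 H:2
  CH2 → C:1 H:2
  CH2 → C:1 H:2
  CH2CN → C:2 H:2 N:1
Element totals:
  C: 6
  H: 11
  N: 1
Molecular formula: C6H11N.
Molar mass = 97.161 g/mol.
Mass from N: 1 × 14.007 = 14.007 g/mol.
%N = 14.007 / 97.161 × 100 = 14.42%.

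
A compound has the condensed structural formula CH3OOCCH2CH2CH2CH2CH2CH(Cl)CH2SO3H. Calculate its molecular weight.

272.74 g/mol

Atom tally by fragment:
  CH3OOCCH2 → C:3 H:5 O:2
  CH2 → C:1 H:2
  CH2 → C:1 H:2
  CH2 → C:1 H:2
  CH2 → C:1 H:2
  CH(Cl) → C:1 H:1 Cl:1
  CH2SO3H → C:1 H:3 S:1 O:3
Element totals:
  C: 9
  H: 17
  Cl: 1
  O: 5
  S: 1
Molecular formula: C9H17ClO5S.
  M = 9(12.011) + 17(1.008) + 35.45 + 5(15.999) + 32.06
    = 108.099 + 17.136 + 35.450 + 79.995 + 32.060 = 272.740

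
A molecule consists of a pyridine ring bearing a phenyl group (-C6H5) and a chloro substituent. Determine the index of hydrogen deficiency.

8

Atom tally by fragment:
  pyridine ring core → C:5 H:5 N:1
  (− 2 ring H displaced by substituents)
  + C6H5 → C:6 H:5
  + Cl → Cl:1
Element totals:
  C: 11
  H: 8
  Cl: 1
  N: 1
Molecular formula: C11H8ClN.
DoU = (2C + 2 + N − H − X) / 2 = (2·11 + 2 + 1 − 8 − 1) / 2 = 8.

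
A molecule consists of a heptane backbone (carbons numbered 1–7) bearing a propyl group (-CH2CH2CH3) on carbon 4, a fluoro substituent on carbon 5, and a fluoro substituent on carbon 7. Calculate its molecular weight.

178.27 g/mol

Atom tally by fragment:
  CH3 → C:1 H:3
  CH2 → C:1 H:2
  CH2 → C:1 H:2
  CH(CH2CH2CH3) → C:4 H:8
  CH(F) → C:1 H:1 F:1
  CH2 → C:1 H:2
  CH2F → C:1 H:2 F:1
Element totals:
  C: 10
  H: 20
  F: 2
Molecular formula: C10H20F2.
  M = 10(12.011) + 20(1.008) + 2(18.998)
    = 120.110 + 20.160 + 37.996 = 178.266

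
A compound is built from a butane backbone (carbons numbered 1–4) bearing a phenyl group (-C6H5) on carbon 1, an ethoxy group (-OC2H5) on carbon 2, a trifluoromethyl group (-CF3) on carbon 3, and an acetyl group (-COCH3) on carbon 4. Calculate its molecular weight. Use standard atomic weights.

288.31 g/mol

Atom tally by fragment:
  C6H5CH2 → C:7 H:7
  CH(OC2H5) → C:3 H:6 O:1
  CH(CF3) → C:2 H:1 F:3
  CH2COCH3 → C:3 H:5 O:1
Element totals:
  C: 15
  H: 19
  F: 3
  O: 2
Molecular formula: C15H19F3O2.
  M = 15(12.011) + 19(1.008) + 3(18.998) + 2(15.999)
    = 180.165 + 19.152 + 56.994 + 31.998 = 288.309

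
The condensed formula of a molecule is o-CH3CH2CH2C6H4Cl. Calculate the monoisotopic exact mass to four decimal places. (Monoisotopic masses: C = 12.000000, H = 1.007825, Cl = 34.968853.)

Atom tally by fragment:
  benzene ring core → C:6 H:6
  (− 2 ring H displaced by substituents)
  + CH2CH2CH3 → C:3 H:7
  + Cl → Cl:1
Element totals:
  C: 9
  H: 11
  Cl: 1
Molecular formula: C9H11Cl.
  M = 9(12.0) + 11(1.007825) + 34.968853
    = 108.000000 + 11.086075 + 34.968853 = 154.054928

154.0549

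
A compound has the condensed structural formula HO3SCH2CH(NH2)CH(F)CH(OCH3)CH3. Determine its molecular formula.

Atom tally by fragment:
  HO3SCH2 → C:1 H:3 S:1 O:3
  CH(NH2) → C:1 H:3 N:1
  CH(F) → C:1 H:1 F:1
  CH(OCH3) → C:2 H:4 O:1
  CH3 → C:1 H:3
Element totals:
  C: 6
  H: 14
  F: 1
  N: 1
  O: 4
  S: 1

C6H14FNO4S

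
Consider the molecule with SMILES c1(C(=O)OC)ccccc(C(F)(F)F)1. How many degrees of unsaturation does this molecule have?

5

Atom tally by fragment:
  benzene ring core → C:6 H:6
  (− 2 ring H displaced by substituents)
  + COOCH3 → C:2 H:3 O:2
  + CF3 → C:1 F:3
Element totals:
  C: 9
  H: 7
  F: 3
  O: 2
Molecular formula: C9H7F3O2.
DoU = (2C + 2 + N − H − X) / 2 = (2·9 + 2 + 0 − 7 − 3) / 2 = 5.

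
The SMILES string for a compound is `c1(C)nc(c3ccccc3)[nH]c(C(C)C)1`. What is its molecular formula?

Atom tally by fragment:
  imidazole ring core → C:3 H:4 N:2
  (− 3 ring H displaced by substituents)
  + CH3 → C:1 H:3
  + C6H5 → C:6 H:5
  + CH(CH3)2 → C:3 H:7
Element totals:
  C: 13
  H: 16
  N: 2

C13H16N2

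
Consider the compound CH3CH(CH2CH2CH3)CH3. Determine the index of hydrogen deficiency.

Element totals:
  C: 6
  H: 14
Molecular formula: C6H14.
DoU = (2C + 2 + N − H − X) / 2 = (2·6 + 2 + 0 − 14 − 0) / 2 = 0.

0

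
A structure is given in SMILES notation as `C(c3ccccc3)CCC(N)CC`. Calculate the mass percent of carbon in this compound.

Atom tally by fragment:
  C6H5CH2 → C:7 H:7
  CH2 → C:1 H:2
  CH2 → C:1 H:2
  CH(NH2) → C:1 H:3 N:1
  CH2 → C:1 H:2
  CH3 → C:1 H:3
Element totals:
  C: 12
  H: 19
  N: 1
Molecular formula: C12H19N.
Molar mass = 177.291 g/mol.
Mass from C: 12 × 12.011 = 144.132 g/mol.
%C = 144.132 / 177.291 × 100 = 81.30%.

81.30%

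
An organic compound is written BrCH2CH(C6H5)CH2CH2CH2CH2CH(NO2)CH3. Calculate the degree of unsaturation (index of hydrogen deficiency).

Atom tally by fragment:
  BrCH2 → C:1 H:2 Br:1
  CH(C6H5) → C:7 H:6
  CH2 → C:1 H:2
  CH2 → C:1 H:2
  CH2 → C:1 H:2
  CH2 → C:1 H:2
  CH(NO2) → C:1 H:1 N:1 O:2
  CH3 → C:1 H:3
Element totals:
  C: 14
  H: 20
  Br: 1
  N: 1
  O: 2
Molecular formula: C14H20BrNO2.
DoU = (2C + 2 + N − H − X) / 2 = (2·14 + 2 + 1 − 20 − 1) / 2 = 5.

5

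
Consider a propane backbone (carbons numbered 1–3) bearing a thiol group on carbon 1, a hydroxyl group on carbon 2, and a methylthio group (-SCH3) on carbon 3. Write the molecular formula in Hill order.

C4H10OS2

Atom tally by fragment:
  HSCH2 → C:1 H:3 S:1
  CH(OH) → C:1 H:2 O:1
  CH2SCH3 → C:2 H:5 S:1
Element totals:
  C: 4
  H: 10
  O: 1
  S: 2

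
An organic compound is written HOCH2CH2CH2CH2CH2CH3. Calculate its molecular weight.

Atom tally by fragment:
  HOCH2 → C:1 H:3 O:1
  CH2 → C:1 H:2
  CH2 → C:1 H:2
  CH2 → C:1 H:2
  CH2 → C:1 H:2
  CH3 → C:1 H:3
Element totals:
  C: 6
  H: 14
  O: 1
Molecular formula: C6H14O.
  M = 6(12.011) + 14(1.008) + 15.999
    = 72.066 + 14.112 + 15.999 = 102.177

102.18 g/mol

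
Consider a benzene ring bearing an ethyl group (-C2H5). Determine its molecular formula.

C8H10

Atom tally by fragment:
  benzene ring core → C:6 H:6
  (− 1 ring H displaced by substituents)
  + C2H5 → C:2 H:5
Element totals:
  C: 8
  H: 10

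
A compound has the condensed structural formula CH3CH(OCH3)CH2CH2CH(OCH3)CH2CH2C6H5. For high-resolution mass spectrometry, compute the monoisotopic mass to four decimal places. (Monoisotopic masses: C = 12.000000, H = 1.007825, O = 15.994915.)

236.1776

Element totals:
  C: 15
  H: 24
  O: 2
Molecular formula: C15H24O2.
  M = 15(12.0) + 24(1.007825) + 2(15.994915)
    = 180.000000 + 24.187800 + 31.989830 = 236.177630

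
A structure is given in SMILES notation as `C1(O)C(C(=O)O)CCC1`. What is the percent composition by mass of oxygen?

Atom tally by fragment:
  cyclopentane ring core → C:5 H:10
  (− 2 ring H displaced by substituents)
  + OH → O:1 H:1
  + COOH → C:1 H:1 O:2
Element totals:
  C: 6
  H: 10
  O: 3
Molecular formula: C6H10O3.
Molar mass = 130.143 g/mol.
Mass from O: 3 × 15.999 = 47.997 g/mol.
%O = 47.997 / 130.143 × 100 = 36.88%.

36.88%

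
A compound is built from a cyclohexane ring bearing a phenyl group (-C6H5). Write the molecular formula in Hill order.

Atom tally by fragment:
  cyclohexane ring core → C:6 H:12
  (− 1 ring H displaced by substituents)
  + C6H5 → C:6 H:5
Element totals:
  C: 12
  H: 16

C12H16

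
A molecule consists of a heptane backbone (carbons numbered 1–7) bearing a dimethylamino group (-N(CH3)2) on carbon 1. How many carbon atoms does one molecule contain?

Atom tally by fragment:
  (CH3)2NCH2 → C:3 H:8 N:1
  CH2 → C:1 H:2
  CH2 → C:1 H:2
  CH2 → C:1 H:2
  CH2 → C:1 H:2
  CH2 → C:1 H:2
  CH3 → C:1 H:3
Element totals:
  C: 9
  H: 21
  N: 1

9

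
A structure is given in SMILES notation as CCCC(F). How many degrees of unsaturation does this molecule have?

0

Atom tally by fragment:
  CH3 → C:1 H:3
  CH2 → C:1 H:2
  CH2 → C:1 H:2
  CH2F → C:1 H:2 F:1
Element totals:
  C: 4
  H: 9
  F: 1
Molecular formula: C4H9F.
DoU = (2C + 2 + N − H − X) / 2 = (2·4 + 2 + 0 − 9 − 1) / 2 = 0.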